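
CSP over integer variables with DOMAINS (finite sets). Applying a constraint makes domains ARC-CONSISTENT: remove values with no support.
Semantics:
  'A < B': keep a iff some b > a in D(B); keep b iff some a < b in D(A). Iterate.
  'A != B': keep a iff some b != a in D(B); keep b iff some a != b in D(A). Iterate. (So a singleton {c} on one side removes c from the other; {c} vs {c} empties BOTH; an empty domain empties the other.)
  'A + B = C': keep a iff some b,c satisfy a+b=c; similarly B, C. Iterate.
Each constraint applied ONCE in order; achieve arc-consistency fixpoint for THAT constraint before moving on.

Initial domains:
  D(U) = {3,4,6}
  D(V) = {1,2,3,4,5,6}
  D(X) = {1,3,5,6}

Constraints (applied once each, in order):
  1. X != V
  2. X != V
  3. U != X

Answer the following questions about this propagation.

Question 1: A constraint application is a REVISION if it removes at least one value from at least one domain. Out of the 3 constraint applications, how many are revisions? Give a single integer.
Constraint 1 (X != V) on D(X)={1,3,5,6} D(V)={1,2,3,4,5,6}: no change => not a revision
Constraint 2 (X != V) on D(X)={1,3,5,6} D(V)={1,2,3,4,5,6}: no change => not a revision
Constraint 3 (U != X) on D(U)={3,4,6} D(X)={1,3,5,6}: no change => not a revision
Total revisions = 0

Answer: 0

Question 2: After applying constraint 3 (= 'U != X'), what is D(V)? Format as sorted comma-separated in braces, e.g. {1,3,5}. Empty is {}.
Answer: {1,2,3,4,5,6}

Derivation:
Constraint 1 (X != V) on D(X)={1,3,5,6} D(V)={1,2,3,4,5,6}: no change
Constraint 2 (X != V) on D(X)={1,3,5,6} D(V)={1,2,3,4,5,6}: no change
Constraint 3 (U != X) on D(U)={3,4,6} D(X)={1,3,5,6}: no change
So after constraint 3: D(V) = {1,2,3,4,5,6}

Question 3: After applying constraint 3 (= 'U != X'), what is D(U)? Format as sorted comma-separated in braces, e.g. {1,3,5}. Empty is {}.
Constraint 1 (X != V) on D(X)={1,3,5,6} D(V)={1,2,3,4,5,6}: no change
Constraint 2 (X != V) on D(X)={1,3,5,6} D(V)={1,2,3,4,5,6}: no change
Constraint 3 (U != X) on D(U)={3,4,6} D(X)={1,3,5,6}: no change
So after constraint 3: D(U) = {3,4,6}

Answer: {3,4,6}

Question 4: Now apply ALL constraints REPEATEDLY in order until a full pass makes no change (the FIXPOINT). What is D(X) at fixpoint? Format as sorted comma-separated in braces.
Answer: {1,3,5,6}

Derivation:
pass 0 (initial): D(X)={1,3,5,6}
pass 1: no change
Fixpoint after 1 passes: D(X) = {1,3,5,6}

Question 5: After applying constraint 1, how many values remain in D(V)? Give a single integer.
Answer: 6

Derivation:
Constraint 1 (X != V) on D(X)={1,3,5,6} D(V)={1,2,3,4,5,6}: no change
So after constraint 1: D(V)={1,2,3,4,5,6}, size = 6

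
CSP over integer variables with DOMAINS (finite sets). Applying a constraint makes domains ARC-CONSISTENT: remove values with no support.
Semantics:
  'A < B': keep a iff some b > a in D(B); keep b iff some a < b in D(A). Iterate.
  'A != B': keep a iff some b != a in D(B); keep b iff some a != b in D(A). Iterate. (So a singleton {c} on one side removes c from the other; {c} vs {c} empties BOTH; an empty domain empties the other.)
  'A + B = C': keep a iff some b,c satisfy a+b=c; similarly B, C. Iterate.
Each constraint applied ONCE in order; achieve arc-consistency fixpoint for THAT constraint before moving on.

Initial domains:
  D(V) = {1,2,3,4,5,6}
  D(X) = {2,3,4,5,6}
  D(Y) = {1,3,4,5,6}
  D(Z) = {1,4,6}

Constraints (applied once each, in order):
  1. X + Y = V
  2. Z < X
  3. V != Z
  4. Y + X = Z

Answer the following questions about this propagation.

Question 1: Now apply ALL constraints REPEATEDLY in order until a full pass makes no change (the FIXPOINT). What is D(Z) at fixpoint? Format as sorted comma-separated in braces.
pass 0 (initial): D(Z)={1,4,6}
pass 1: V {1,2,3,4,5,6}->{3,4,5,6}; X {2,3,4,5,6}->{3}; Y {1,3,4,5,6}->{1}; Z {1,4,6}->{4}
pass 2: V {3,4,5,6}->{}; X {3}->{}; Y {1}->{}; Z {4}->{}
pass 3: no change
Fixpoint after 3 passes: D(Z) = {}

Answer: {}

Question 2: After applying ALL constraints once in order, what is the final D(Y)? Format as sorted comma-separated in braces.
Answer: {1}

Derivation:
Constraint 1 (X + Y = V) on D(X)={2,3,4,5,6} D(Y)={1,3,4,5,6} D(V)={1,2,3,4,5,6}: X {2,3,4,5,6}->{2,3,4,5}; Y {1,3,4,5,6}->{1,3,4}; V {1,2,3,4,5,6}->{3,4,5,6}
Constraint 2 (Z < X) on D(Z)={1,4,6} D(X)={2,3,4,5}: Z {1,4,6}->{1,4}
Constraint 3 (V != Z) on D(V)={3,4,5,6} D(Z)={1,4}: no change
Constraint 4 (Y + X = Z) on D(Y)={1,3,4} D(X)={2,3,4,5} D(Z)={1,4}: Y {1,3,4}->{1}; X {2,3,4,5}->{3}; Z {1,4}->{4}
So after all 4 constraints: D(Y) = {1}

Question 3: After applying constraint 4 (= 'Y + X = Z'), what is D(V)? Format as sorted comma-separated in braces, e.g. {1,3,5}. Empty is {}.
Constraint 1 (X + Y = V) on D(X)={2,3,4,5,6} D(Y)={1,3,4,5,6} D(V)={1,2,3,4,5,6}: X {2,3,4,5,6}->{2,3,4,5}; Y {1,3,4,5,6}->{1,3,4}; V {1,2,3,4,5,6}->{3,4,5,6}
Constraint 2 (Z < X) on D(Z)={1,4,6} D(X)={2,3,4,5}: Z {1,4,6}->{1,4}
Constraint 3 (V != Z) on D(V)={3,4,5,6} D(Z)={1,4}: no change
Constraint 4 (Y + X = Z) on D(Y)={1,3,4} D(X)={2,3,4,5} D(Z)={1,4}: Y {1,3,4}->{1}; X {2,3,4,5}->{3}; Z {1,4}->{4}
So after constraint 4: D(V) = {3,4,5,6}

Answer: {3,4,5,6}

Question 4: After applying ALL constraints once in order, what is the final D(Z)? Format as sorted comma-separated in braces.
Answer: {4}

Derivation:
Constraint 1 (X + Y = V) on D(X)={2,3,4,5,6} D(Y)={1,3,4,5,6} D(V)={1,2,3,4,5,6}: X {2,3,4,5,6}->{2,3,4,5}; Y {1,3,4,5,6}->{1,3,4}; V {1,2,3,4,5,6}->{3,4,5,6}
Constraint 2 (Z < X) on D(Z)={1,4,6} D(X)={2,3,4,5}: Z {1,4,6}->{1,4}
Constraint 3 (V != Z) on D(V)={3,4,5,6} D(Z)={1,4}: no change
Constraint 4 (Y + X = Z) on D(Y)={1,3,4} D(X)={2,3,4,5} D(Z)={1,4}: Y {1,3,4}->{1}; X {2,3,4,5}->{3}; Z {1,4}->{4}
So after all 4 constraints: D(Z) = {4}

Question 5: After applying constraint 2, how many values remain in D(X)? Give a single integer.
Constraint 1 (X + Y = V) on D(X)={2,3,4,5,6} D(Y)={1,3,4,5,6} D(V)={1,2,3,4,5,6}: X {2,3,4,5,6}->{2,3,4,5}; Y {1,3,4,5,6}->{1,3,4}; V {1,2,3,4,5,6}->{3,4,5,6}
Constraint 2 (Z < X) on D(Z)={1,4,6} D(X)={2,3,4,5}: Z {1,4,6}->{1,4}
So after constraint 2: D(X)={2,3,4,5}, size = 4

Answer: 4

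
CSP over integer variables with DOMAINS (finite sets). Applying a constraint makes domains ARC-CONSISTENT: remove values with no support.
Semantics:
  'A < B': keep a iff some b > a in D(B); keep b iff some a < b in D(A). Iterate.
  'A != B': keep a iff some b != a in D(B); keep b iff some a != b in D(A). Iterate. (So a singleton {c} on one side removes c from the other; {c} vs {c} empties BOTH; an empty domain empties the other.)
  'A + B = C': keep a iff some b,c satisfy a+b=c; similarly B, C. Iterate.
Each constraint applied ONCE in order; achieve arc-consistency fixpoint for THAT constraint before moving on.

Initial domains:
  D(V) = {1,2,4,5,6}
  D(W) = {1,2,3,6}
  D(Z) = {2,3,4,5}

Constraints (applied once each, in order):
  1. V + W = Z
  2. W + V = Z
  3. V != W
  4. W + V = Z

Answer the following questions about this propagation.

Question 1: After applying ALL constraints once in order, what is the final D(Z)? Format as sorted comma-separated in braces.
Constraint 1 (V + W = Z) on D(V)={1,2,4,5,6} D(W)={1,2,3,6} D(Z)={2,3,4,5}: V {1,2,4,5,6}->{1,2,4}; W {1,2,3,6}->{1,2,3}
Constraint 2 (W + V = Z) on D(W)={1,2,3} D(V)={1,2,4} D(Z)={2,3,4,5}: no change
Constraint 3 (V != W) on D(V)={1,2,4} D(W)={1,2,3}: no change
Constraint 4 (W + V = Z) on D(W)={1,2,3} D(V)={1,2,4} D(Z)={2,3,4,5}: no change
So after all 4 constraints: D(Z) = {2,3,4,5}

Answer: {2,3,4,5}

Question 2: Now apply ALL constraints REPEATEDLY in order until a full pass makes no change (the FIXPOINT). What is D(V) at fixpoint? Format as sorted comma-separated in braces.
pass 0 (initial): D(V)={1,2,4,5,6}
pass 1: V {1,2,4,5,6}->{1,2,4}; W {1,2,3,6}->{1,2,3}
pass 2: no change
Fixpoint after 2 passes: D(V) = {1,2,4}

Answer: {1,2,4}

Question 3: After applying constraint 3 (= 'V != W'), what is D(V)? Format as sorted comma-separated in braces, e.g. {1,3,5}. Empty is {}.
Answer: {1,2,4}

Derivation:
Constraint 1 (V + W = Z) on D(V)={1,2,4,5,6} D(W)={1,2,3,6} D(Z)={2,3,4,5}: V {1,2,4,5,6}->{1,2,4}; W {1,2,3,6}->{1,2,3}
Constraint 2 (W + V = Z) on D(W)={1,2,3} D(V)={1,2,4} D(Z)={2,3,4,5}: no change
Constraint 3 (V != W) on D(V)={1,2,4} D(W)={1,2,3}: no change
So after constraint 3: D(V) = {1,2,4}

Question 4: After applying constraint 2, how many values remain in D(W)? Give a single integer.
Answer: 3

Derivation:
Constraint 1 (V + W = Z) on D(V)={1,2,4,5,6} D(W)={1,2,3,6} D(Z)={2,3,4,5}: V {1,2,4,5,6}->{1,2,4}; W {1,2,3,6}->{1,2,3}
Constraint 2 (W + V = Z) on D(W)={1,2,3} D(V)={1,2,4} D(Z)={2,3,4,5}: no change
So after constraint 2: D(W)={1,2,3}, size = 3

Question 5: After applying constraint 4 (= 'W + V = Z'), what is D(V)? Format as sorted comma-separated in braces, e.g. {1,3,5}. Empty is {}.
Answer: {1,2,4}

Derivation:
Constraint 1 (V + W = Z) on D(V)={1,2,4,5,6} D(W)={1,2,3,6} D(Z)={2,3,4,5}: V {1,2,4,5,6}->{1,2,4}; W {1,2,3,6}->{1,2,3}
Constraint 2 (W + V = Z) on D(W)={1,2,3} D(V)={1,2,4} D(Z)={2,3,4,5}: no change
Constraint 3 (V != W) on D(V)={1,2,4} D(W)={1,2,3}: no change
Constraint 4 (W + V = Z) on D(W)={1,2,3} D(V)={1,2,4} D(Z)={2,3,4,5}: no change
So after constraint 4: D(V) = {1,2,4}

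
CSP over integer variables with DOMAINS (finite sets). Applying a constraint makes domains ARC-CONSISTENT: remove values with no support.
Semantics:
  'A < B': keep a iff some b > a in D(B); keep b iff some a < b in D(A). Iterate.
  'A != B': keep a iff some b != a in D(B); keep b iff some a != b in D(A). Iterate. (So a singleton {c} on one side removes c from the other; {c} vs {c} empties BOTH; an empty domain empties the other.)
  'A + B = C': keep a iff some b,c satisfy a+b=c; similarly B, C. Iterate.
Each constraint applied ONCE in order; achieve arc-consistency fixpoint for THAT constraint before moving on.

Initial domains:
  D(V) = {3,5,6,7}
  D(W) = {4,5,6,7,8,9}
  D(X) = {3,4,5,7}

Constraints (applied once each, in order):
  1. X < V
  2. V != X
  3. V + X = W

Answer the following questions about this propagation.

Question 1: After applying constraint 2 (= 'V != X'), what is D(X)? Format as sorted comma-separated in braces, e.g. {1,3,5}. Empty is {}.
Answer: {3,4,5}

Derivation:
Constraint 1 (X < V) on D(X)={3,4,5,7} D(V)={3,5,6,7}: X {3,4,5,7}->{3,4,5}; V {3,5,6,7}->{5,6,7}
Constraint 2 (V != X) on D(V)={5,6,7} D(X)={3,4,5}: no change
So after constraint 2: D(X) = {3,4,5}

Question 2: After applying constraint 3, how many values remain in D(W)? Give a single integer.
Answer: 2

Derivation:
Constraint 1 (X < V) on D(X)={3,4,5,7} D(V)={3,5,6,7}: X {3,4,5,7}->{3,4,5}; V {3,5,6,7}->{5,6,7}
Constraint 2 (V != X) on D(V)={5,6,7} D(X)={3,4,5}: no change
Constraint 3 (V + X = W) on D(V)={5,6,7} D(X)={3,4,5} D(W)={4,5,6,7,8,9}: V {5,6,7}->{5,6}; X {3,4,5}->{3,4}; W {4,5,6,7,8,9}->{8,9}
So after constraint 3: D(W)={8,9}, size = 2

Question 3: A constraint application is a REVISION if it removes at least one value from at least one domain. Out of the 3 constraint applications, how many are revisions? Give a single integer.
Answer: 2

Derivation:
Constraint 1 (X < V) on D(X)={3,4,5,7} D(V)={3,5,6,7}: X {3,4,5,7}->{3,4,5}; V {3,5,6,7}->{5,6,7} => REVISION
Constraint 2 (V != X) on D(V)={5,6,7} D(X)={3,4,5}: no change => not a revision
Constraint 3 (V + X = W) on D(V)={5,6,7} D(X)={3,4,5} D(W)={4,5,6,7,8,9}: V {5,6,7}->{5,6}; X {3,4,5}->{3,4}; W {4,5,6,7,8,9}->{8,9} => REVISION
Total revisions = 2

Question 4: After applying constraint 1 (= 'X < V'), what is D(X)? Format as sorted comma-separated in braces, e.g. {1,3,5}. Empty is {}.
Answer: {3,4,5}

Derivation:
Constraint 1 (X < V) on D(X)={3,4,5,7} D(V)={3,5,6,7}: X {3,4,5,7}->{3,4,5}; V {3,5,6,7}->{5,6,7}
So after constraint 1: D(X) = {3,4,5}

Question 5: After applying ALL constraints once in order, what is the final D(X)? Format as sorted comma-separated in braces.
Answer: {3,4}

Derivation:
Constraint 1 (X < V) on D(X)={3,4,5,7} D(V)={3,5,6,7}: X {3,4,5,7}->{3,4,5}; V {3,5,6,7}->{5,6,7}
Constraint 2 (V != X) on D(V)={5,6,7} D(X)={3,4,5}: no change
Constraint 3 (V + X = W) on D(V)={5,6,7} D(X)={3,4,5} D(W)={4,5,6,7,8,9}: V {5,6,7}->{5,6}; X {3,4,5}->{3,4}; W {4,5,6,7,8,9}->{8,9}
So after all 3 constraints: D(X) = {3,4}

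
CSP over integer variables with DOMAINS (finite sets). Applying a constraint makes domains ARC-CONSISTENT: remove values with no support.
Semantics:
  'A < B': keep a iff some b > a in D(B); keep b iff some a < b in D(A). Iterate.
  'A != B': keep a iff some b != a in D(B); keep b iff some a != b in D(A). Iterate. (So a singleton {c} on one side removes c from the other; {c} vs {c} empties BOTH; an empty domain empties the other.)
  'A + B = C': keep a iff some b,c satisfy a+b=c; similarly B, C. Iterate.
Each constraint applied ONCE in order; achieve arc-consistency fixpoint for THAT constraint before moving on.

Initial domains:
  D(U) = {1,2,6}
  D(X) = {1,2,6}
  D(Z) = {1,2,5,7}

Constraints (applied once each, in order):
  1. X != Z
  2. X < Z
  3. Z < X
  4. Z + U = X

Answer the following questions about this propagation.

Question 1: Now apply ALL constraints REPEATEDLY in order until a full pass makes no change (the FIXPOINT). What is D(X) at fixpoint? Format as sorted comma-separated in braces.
Answer: {}

Derivation:
pass 0 (initial): D(X)={1,2,6}
pass 1: U {1,2,6}->{1}; X {1,2,6}->{6}; Z {1,2,5,7}->{5}
pass 2: U {1}->{}; X {6}->{}; Z {5}->{}
pass 3: no change
Fixpoint after 3 passes: D(X) = {}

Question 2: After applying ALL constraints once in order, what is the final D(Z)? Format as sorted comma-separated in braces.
Constraint 1 (X != Z) on D(X)={1,2,6} D(Z)={1,2,5,7}: no change
Constraint 2 (X < Z) on D(X)={1,2,6} D(Z)={1,2,5,7}: Z {1,2,5,7}->{2,5,7}
Constraint 3 (Z < X) on D(Z)={2,5,7} D(X)={1,2,6}: Z {2,5,7}->{2,5}; X {1,2,6}->{6}
Constraint 4 (Z + U = X) on D(Z)={2,5} D(U)={1,2,6} D(X)={6}: Z {2,5}->{5}; U {1,2,6}->{1}
So after all 4 constraints: D(Z) = {5}

Answer: {5}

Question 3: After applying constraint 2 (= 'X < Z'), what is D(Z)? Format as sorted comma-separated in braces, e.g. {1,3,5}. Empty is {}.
Constraint 1 (X != Z) on D(X)={1,2,6} D(Z)={1,2,5,7}: no change
Constraint 2 (X < Z) on D(X)={1,2,6} D(Z)={1,2,5,7}: Z {1,2,5,7}->{2,5,7}
So after constraint 2: D(Z) = {2,5,7}

Answer: {2,5,7}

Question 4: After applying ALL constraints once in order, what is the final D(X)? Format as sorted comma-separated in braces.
Constraint 1 (X != Z) on D(X)={1,2,6} D(Z)={1,2,5,7}: no change
Constraint 2 (X < Z) on D(X)={1,2,6} D(Z)={1,2,5,7}: Z {1,2,5,7}->{2,5,7}
Constraint 3 (Z < X) on D(Z)={2,5,7} D(X)={1,2,6}: Z {2,5,7}->{2,5}; X {1,2,6}->{6}
Constraint 4 (Z + U = X) on D(Z)={2,5} D(U)={1,2,6} D(X)={6}: Z {2,5}->{5}; U {1,2,6}->{1}
So after all 4 constraints: D(X) = {6}

Answer: {6}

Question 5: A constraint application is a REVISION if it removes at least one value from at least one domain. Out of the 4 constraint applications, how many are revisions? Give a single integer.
Answer: 3

Derivation:
Constraint 1 (X != Z) on D(X)={1,2,6} D(Z)={1,2,5,7}: no change => not a revision
Constraint 2 (X < Z) on D(X)={1,2,6} D(Z)={1,2,5,7}: Z {1,2,5,7}->{2,5,7} => REVISION
Constraint 3 (Z < X) on D(Z)={2,5,7} D(X)={1,2,6}: Z {2,5,7}->{2,5}; X {1,2,6}->{6} => REVISION
Constraint 4 (Z + U = X) on D(Z)={2,5} D(U)={1,2,6} D(X)={6}: Z {2,5}->{5}; U {1,2,6}->{1} => REVISION
Total revisions = 3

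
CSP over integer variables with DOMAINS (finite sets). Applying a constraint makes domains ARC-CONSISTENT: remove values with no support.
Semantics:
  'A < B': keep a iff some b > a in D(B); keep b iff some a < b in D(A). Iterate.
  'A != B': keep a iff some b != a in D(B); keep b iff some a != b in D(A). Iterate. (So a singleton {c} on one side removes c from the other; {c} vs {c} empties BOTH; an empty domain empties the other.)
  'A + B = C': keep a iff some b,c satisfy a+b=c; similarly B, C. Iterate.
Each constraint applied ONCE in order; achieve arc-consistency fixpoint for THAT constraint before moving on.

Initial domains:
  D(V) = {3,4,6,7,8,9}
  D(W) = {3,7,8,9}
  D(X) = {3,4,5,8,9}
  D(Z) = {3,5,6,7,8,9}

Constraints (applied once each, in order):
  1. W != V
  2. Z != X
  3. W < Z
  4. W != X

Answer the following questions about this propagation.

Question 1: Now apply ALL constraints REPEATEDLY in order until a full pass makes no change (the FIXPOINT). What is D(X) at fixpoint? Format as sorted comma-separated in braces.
pass 0 (initial): D(X)={3,4,5,8,9}
pass 1: W {3,7,8,9}->{3,7,8}; Z {3,5,6,7,8,9}->{5,6,7,8,9}
pass 2: no change
Fixpoint after 2 passes: D(X) = {3,4,5,8,9}

Answer: {3,4,5,8,9}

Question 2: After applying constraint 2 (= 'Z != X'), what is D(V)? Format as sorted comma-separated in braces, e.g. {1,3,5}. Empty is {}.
Constraint 1 (W != V) on D(W)={3,7,8,9} D(V)={3,4,6,7,8,9}: no change
Constraint 2 (Z != X) on D(Z)={3,5,6,7,8,9} D(X)={3,4,5,8,9}: no change
So after constraint 2: D(V) = {3,4,6,7,8,9}

Answer: {3,4,6,7,8,9}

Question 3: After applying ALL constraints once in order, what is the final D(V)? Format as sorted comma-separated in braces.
Constraint 1 (W != V) on D(W)={3,7,8,9} D(V)={3,4,6,7,8,9}: no change
Constraint 2 (Z != X) on D(Z)={3,5,6,7,8,9} D(X)={3,4,5,8,9}: no change
Constraint 3 (W < Z) on D(W)={3,7,8,9} D(Z)={3,5,6,7,8,9}: W {3,7,8,9}->{3,7,8}; Z {3,5,6,7,8,9}->{5,6,7,8,9}
Constraint 4 (W != X) on D(W)={3,7,8} D(X)={3,4,5,8,9}: no change
So after all 4 constraints: D(V) = {3,4,6,7,8,9}

Answer: {3,4,6,7,8,9}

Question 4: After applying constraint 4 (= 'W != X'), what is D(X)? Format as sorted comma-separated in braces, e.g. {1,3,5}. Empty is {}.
Constraint 1 (W != V) on D(W)={3,7,8,9} D(V)={3,4,6,7,8,9}: no change
Constraint 2 (Z != X) on D(Z)={3,5,6,7,8,9} D(X)={3,4,5,8,9}: no change
Constraint 3 (W < Z) on D(W)={3,7,8,9} D(Z)={3,5,6,7,8,9}: W {3,7,8,9}->{3,7,8}; Z {3,5,6,7,8,9}->{5,6,7,8,9}
Constraint 4 (W != X) on D(W)={3,7,8} D(X)={3,4,5,8,9}: no change
So after constraint 4: D(X) = {3,4,5,8,9}

Answer: {3,4,5,8,9}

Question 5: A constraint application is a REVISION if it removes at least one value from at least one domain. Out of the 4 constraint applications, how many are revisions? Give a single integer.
Constraint 1 (W != V) on D(W)={3,7,8,9} D(V)={3,4,6,7,8,9}: no change => not a revision
Constraint 2 (Z != X) on D(Z)={3,5,6,7,8,9} D(X)={3,4,5,8,9}: no change => not a revision
Constraint 3 (W < Z) on D(W)={3,7,8,9} D(Z)={3,5,6,7,8,9}: W {3,7,8,9}->{3,7,8}; Z {3,5,6,7,8,9}->{5,6,7,8,9} => REVISION
Constraint 4 (W != X) on D(W)={3,7,8} D(X)={3,4,5,8,9}: no change => not a revision
Total revisions = 1

Answer: 1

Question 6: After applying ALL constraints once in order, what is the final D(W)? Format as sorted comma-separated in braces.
Constraint 1 (W != V) on D(W)={3,7,8,9} D(V)={3,4,6,7,8,9}: no change
Constraint 2 (Z != X) on D(Z)={3,5,6,7,8,9} D(X)={3,4,5,8,9}: no change
Constraint 3 (W < Z) on D(W)={3,7,8,9} D(Z)={3,5,6,7,8,9}: W {3,7,8,9}->{3,7,8}; Z {3,5,6,7,8,9}->{5,6,7,8,9}
Constraint 4 (W != X) on D(W)={3,7,8} D(X)={3,4,5,8,9}: no change
So after all 4 constraints: D(W) = {3,7,8}

Answer: {3,7,8}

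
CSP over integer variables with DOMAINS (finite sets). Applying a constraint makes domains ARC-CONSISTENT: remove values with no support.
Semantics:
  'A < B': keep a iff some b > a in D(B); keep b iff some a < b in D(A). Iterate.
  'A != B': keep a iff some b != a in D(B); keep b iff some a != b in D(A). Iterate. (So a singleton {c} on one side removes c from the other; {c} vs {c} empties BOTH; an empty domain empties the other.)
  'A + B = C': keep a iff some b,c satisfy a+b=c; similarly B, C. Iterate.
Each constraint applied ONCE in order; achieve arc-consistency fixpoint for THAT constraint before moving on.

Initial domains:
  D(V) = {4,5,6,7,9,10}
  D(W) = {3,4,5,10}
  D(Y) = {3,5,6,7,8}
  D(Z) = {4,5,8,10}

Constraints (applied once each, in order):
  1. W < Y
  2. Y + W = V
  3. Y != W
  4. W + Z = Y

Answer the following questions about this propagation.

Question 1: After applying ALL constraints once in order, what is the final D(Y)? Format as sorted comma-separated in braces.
Answer: {7}

Derivation:
Constraint 1 (W < Y) on D(W)={3,4,5,10} D(Y)={3,5,6,7,8}: W {3,4,5,10}->{3,4,5}; Y {3,5,6,7,8}->{5,6,7,8}
Constraint 2 (Y + W = V) on D(Y)={5,6,7,8} D(W)={3,4,5} D(V)={4,5,6,7,9,10}: Y {5,6,7,8}->{5,6,7}; V {4,5,6,7,9,10}->{9,10}
Constraint 3 (Y != W) on D(Y)={5,6,7} D(W)={3,4,5}: no change
Constraint 4 (W + Z = Y) on D(W)={3,4,5} D(Z)={4,5,8,10} D(Y)={5,6,7}: W {3,4,5}->{3}; Z {4,5,8,10}->{4}; Y {5,6,7}->{7}
So after all 4 constraints: D(Y) = {7}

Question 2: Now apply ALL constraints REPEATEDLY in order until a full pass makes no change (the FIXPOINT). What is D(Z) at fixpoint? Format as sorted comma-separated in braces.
Answer: {4}

Derivation:
pass 0 (initial): D(Z)={4,5,8,10}
pass 1: V {4,5,6,7,9,10}->{9,10}; W {3,4,5,10}->{3}; Y {3,5,6,7,8}->{7}; Z {4,5,8,10}->{4}
pass 2: V {9,10}->{10}
pass 3: no change
Fixpoint after 3 passes: D(Z) = {4}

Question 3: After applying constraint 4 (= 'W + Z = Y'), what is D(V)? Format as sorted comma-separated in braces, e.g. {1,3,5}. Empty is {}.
Constraint 1 (W < Y) on D(W)={3,4,5,10} D(Y)={3,5,6,7,8}: W {3,4,5,10}->{3,4,5}; Y {3,5,6,7,8}->{5,6,7,8}
Constraint 2 (Y + W = V) on D(Y)={5,6,7,8} D(W)={3,4,5} D(V)={4,5,6,7,9,10}: Y {5,6,7,8}->{5,6,7}; V {4,5,6,7,9,10}->{9,10}
Constraint 3 (Y != W) on D(Y)={5,6,7} D(W)={3,4,5}: no change
Constraint 4 (W + Z = Y) on D(W)={3,4,5} D(Z)={4,5,8,10} D(Y)={5,6,7}: W {3,4,5}->{3}; Z {4,5,8,10}->{4}; Y {5,6,7}->{7}
So after constraint 4: D(V) = {9,10}

Answer: {9,10}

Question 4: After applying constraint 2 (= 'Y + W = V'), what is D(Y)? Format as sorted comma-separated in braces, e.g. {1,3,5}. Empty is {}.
Answer: {5,6,7}

Derivation:
Constraint 1 (W < Y) on D(W)={3,4,5,10} D(Y)={3,5,6,7,8}: W {3,4,5,10}->{3,4,5}; Y {3,5,6,7,8}->{5,6,7,8}
Constraint 2 (Y + W = V) on D(Y)={5,6,7,8} D(W)={3,4,5} D(V)={4,5,6,7,9,10}: Y {5,6,7,8}->{5,6,7}; V {4,5,6,7,9,10}->{9,10}
So after constraint 2: D(Y) = {5,6,7}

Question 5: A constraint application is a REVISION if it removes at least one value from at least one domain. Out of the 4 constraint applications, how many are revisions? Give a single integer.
Constraint 1 (W < Y) on D(W)={3,4,5,10} D(Y)={3,5,6,7,8}: W {3,4,5,10}->{3,4,5}; Y {3,5,6,7,8}->{5,6,7,8} => REVISION
Constraint 2 (Y + W = V) on D(Y)={5,6,7,8} D(W)={3,4,5} D(V)={4,5,6,7,9,10}: Y {5,6,7,8}->{5,6,7}; V {4,5,6,7,9,10}->{9,10} => REVISION
Constraint 3 (Y != W) on D(Y)={5,6,7} D(W)={3,4,5}: no change => not a revision
Constraint 4 (W + Z = Y) on D(W)={3,4,5} D(Z)={4,5,8,10} D(Y)={5,6,7}: W {3,4,5}->{3}; Z {4,5,8,10}->{4}; Y {5,6,7}->{7} => REVISION
Total revisions = 3

Answer: 3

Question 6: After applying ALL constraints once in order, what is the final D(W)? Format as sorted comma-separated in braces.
Answer: {3}

Derivation:
Constraint 1 (W < Y) on D(W)={3,4,5,10} D(Y)={3,5,6,7,8}: W {3,4,5,10}->{3,4,5}; Y {3,5,6,7,8}->{5,6,7,8}
Constraint 2 (Y + W = V) on D(Y)={5,6,7,8} D(W)={3,4,5} D(V)={4,5,6,7,9,10}: Y {5,6,7,8}->{5,6,7}; V {4,5,6,7,9,10}->{9,10}
Constraint 3 (Y != W) on D(Y)={5,6,7} D(W)={3,4,5}: no change
Constraint 4 (W + Z = Y) on D(W)={3,4,5} D(Z)={4,5,8,10} D(Y)={5,6,7}: W {3,4,5}->{3}; Z {4,5,8,10}->{4}; Y {5,6,7}->{7}
So after all 4 constraints: D(W) = {3}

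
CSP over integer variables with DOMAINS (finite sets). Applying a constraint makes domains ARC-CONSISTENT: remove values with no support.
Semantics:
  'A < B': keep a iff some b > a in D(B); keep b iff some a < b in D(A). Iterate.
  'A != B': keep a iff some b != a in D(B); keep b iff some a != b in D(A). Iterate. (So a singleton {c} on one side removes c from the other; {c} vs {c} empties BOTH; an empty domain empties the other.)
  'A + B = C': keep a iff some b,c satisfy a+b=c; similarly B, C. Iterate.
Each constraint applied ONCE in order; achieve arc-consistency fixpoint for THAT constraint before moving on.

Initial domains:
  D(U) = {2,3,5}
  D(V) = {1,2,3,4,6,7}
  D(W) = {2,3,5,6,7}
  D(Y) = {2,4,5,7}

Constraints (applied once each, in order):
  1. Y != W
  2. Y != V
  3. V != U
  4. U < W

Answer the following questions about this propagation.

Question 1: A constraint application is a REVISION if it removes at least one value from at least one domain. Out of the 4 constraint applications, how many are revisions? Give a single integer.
Answer: 1

Derivation:
Constraint 1 (Y != W) on D(Y)={2,4,5,7} D(W)={2,3,5,6,7}: no change => not a revision
Constraint 2 (Y != V) on D(Y)={2,4,5,7} D(V)={1,2,3,4,6,7}: no change => not a revision
Constraint 3 (V != U) on D(V)={1,2,3,4,6,7} D(U)={2,3,5}: no change => not a revision
Constraint 4 (U < W) on D(U)={2,3,5} D(W)={2,3,5,6,7}: W {2,3,5,6,7}->{3,5,6,7} => REVISION
Total revisions = 1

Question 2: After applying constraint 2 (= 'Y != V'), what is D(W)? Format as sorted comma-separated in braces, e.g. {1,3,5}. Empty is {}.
Answer: {2,3,5,6,7}

Derivation:
Constraint 1 (Y != W) on D(Y)={2,4,5,7} D(W)={2,3,5,6,7}: no change
Constraint 2 (Y != V) on D(Y)={2,4,5,7} D(V)={1,2,3,4,6,7}: no change
So after constraint 2: D(W) = {2,3,5,6,7}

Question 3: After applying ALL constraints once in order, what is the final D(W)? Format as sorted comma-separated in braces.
Constraint 1 (Y != W) on D(Y)={2,4,5,7} D(W)={2,3,5,6,7}: no change
Constraint 2 (Y != V) on D(Y)={2,4,5,7} D(V)={1,2,3,4,6,7}: no change
Constraint 3 (V != U) on D(V)={1,2,3,4,6,7} D(U)={2,3,5}: no change
Constraint 4 (U < W) on D(U)={2,3,5} D(W)={2,3,5,6,7}: W {2,3,5,6,7}->{3,5,6,7}
So after all 4 constraints: D(W) = {3,5,6,7}

Answer: {3,5,6,7}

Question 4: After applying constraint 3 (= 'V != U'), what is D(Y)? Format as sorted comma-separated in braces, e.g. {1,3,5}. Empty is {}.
Answer: {2,4,5,7}

Derivation:
Constraint 1 (Y != W) on D(Y)={2,4,5,7} D(W)={2,3,5,6,7}: no change
Constraint 2 (Y != V) on D(Y)={2,4,5,7} D(V)={1,2,3,4,6,7}: no change
Constraint 3 (V != U) on D(V)={1,2,3,4,6,7} D(U)={2,3,5}: no change
So after constraint 3: D(Y) = {2,4,5,7}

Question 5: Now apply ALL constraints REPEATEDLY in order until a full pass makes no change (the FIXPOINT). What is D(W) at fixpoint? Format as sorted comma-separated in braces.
Answer: {3,5,6,7}

Derivation:
pass 0 (initial): D(W)={2,3,5,6,7}
pass 1: W {2,3,5,6,7}->{3,5,6,7}
pass 2: no change
Fixpoint after 2 passes: D(W) = {3,5,6,7}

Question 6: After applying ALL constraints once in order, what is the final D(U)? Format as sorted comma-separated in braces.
Answer: {2,3,5}

Derivation:
Constraint 1 (Y != W) on D(Y)={2,4,5,7} D(W)={2,3,5,6,7}: no change
Constraint 2 (Y != V) on D(Y)={2,4,5,7} D(V)={1,2,3,4,6,7}: no change
Constraint 3 (V != U) on D(V)={1,2,3,4,6,7} D(U)={2,3,5}: no change
Constraint 4 (U < W) on D(U)={2,3,5} D(W)={2,3,5,6,7}: W {2,3,5,6,7}->{3,5,6,7}
So after all 4 constraints: D(U) = {2,3,5}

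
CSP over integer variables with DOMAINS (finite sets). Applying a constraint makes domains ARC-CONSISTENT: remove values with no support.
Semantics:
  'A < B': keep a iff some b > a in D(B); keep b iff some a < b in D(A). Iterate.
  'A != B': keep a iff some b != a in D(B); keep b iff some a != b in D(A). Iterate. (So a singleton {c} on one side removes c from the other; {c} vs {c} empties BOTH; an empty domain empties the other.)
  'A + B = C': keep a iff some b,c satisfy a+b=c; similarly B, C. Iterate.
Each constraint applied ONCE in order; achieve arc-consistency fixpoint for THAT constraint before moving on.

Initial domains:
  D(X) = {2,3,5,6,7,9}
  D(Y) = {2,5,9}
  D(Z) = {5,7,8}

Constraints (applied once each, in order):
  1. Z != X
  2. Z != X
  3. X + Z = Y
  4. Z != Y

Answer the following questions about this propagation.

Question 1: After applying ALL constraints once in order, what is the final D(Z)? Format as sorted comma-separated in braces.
Answer: {7}

Derivation:
Constraint 1 (Z != X) on D(Z)={5,7,8} D(X)={2,3,5,6,7,9}: no change
Constraint 2 (Z != X) on D(Z)={5,7,8} D(X)={2,3,5,6,7,9}: no change
Constraint 3 (X + Z = Y) on D(X)={2,3,5,6,7,9} D(Z)={5,7,8} D(Y)={2,5,9}: X {2,3,5,6,7,9}->{2}; Z {5,7,8}->{7}; Y {2,5,9}->{9}
Constraint 4 (Z != Y) on D(Z)={7} D(Y)={9}: no change
So after all 4 constraints: D(Z) = {7}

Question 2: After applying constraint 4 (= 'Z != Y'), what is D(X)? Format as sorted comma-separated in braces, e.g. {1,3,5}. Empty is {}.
Constraint 1 (Z != X) on D(Z)={5,7,8} D(X)={2,3,5,6,7,9}: no change
Constraint 2 (Z != X) on D(Z)={5,7,8} D(X)={2,3,5,6,7,9}: no change
Constraint 3 (X + Z = Y) on D(X)={2,3,5,6,7,9} D(Z)={5,7,8} D(Y)={2,5,9}: X {2,3,5,6,7,9}->{2}; Z {5,7,8}->{7}; Y {2,5,9}->{9}
Constraint 4 (Z != Y) on D(Z)={7} D(Y)={9}: no change
So after constraint 4: D(X) = {2}

Answer: {2}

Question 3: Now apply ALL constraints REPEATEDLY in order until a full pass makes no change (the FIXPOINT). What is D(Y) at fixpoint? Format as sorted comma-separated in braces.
pass 0 (initial): D(Y)={2,5,9}
pass 1: X {2,3,5,6,7,9}->{2}; Y {2,5,9}->{9}; Z {5,7,8}->{7}
pass 2: no change
Fixpoint after 2 passes: D(Y) = {9}

Answer: {9}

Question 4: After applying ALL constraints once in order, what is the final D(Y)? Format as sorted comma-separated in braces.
Answer: {9}

Derivation:
Constraint 1 (Z != X) on D(Z)={5,7,8} D(X)={2,3,5,6,7,9}: no change
Constraint 2 (Z != X) on D(Z)={5,7,8} D(X)={2,3,5,6,7,9}: no change
Constraint 3 (X + Z = Y) on D(X)={2,3,5,6,7,9} D(Z)={5,7,8} D(Y)={2,5,9}: X {2,3,5,6,7,9}->{2}; Z {5,7,8}->{7}; Y {2,5,9}->{9}
Constraint 4 (Z != Y) on D(Z)={7} D(Y)={9}: no change
So after all 4 constraints: D(Y) = {9}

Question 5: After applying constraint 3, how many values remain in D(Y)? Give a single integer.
Answer: 1

Derivation:
Constraint 1 (Z != X) on D(Z)={5,7,8} D(X)={2,3,5,6,7,9}: no change
Constraint 2 (Z != X) on D(Z)={5,7,8} D(X)={2,3,5,6,7,9}: no change
Constraint 3 (X + Z = Y) on D(X)={2,3,5,6,7,9} D(Z)={5,7,8} D(Y)={2,5,9}: X {2,3,5,6,7,9}->{2}; Z {5,7,8}->{7}; Y {2,5,9}->{9}
So after constraint 3: D(Y)={9}, size = 1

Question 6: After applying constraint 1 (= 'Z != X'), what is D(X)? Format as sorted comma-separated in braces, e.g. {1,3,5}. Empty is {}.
Constraint 1 (Z != X) on D(Z)={5,7,8} D(X)={2,3,5,6,7,9}: no change
So after constraint 1: D(X) = {2,3,5,6,7,9}

Answer: {2,3,5,6,7,9}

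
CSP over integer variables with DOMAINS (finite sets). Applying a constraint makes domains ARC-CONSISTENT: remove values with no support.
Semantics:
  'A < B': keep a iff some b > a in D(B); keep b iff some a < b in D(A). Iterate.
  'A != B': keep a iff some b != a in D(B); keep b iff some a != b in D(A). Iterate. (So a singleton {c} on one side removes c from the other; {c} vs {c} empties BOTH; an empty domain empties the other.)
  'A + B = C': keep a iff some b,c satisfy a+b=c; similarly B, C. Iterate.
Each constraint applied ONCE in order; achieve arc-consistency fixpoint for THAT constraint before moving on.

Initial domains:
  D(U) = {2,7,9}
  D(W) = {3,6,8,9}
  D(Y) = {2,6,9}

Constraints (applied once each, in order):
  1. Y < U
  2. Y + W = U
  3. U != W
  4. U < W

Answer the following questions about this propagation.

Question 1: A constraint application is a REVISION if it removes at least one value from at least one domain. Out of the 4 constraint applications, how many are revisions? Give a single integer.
Constraint 1 (Y < U) on D(Y)={2,6,9} D(U)={2,7,9}: Y {2,6,9}->{2,6}; U {2,7,9}->{7,9} => REVISION
Constraint 2 (Y + W = U) on D(Y)={2,6} D(W)={3,6,8,9} D(U)={7,9}: Y {2,6}->{6}; W {3,6,8,9}->{3}; U {7,9}->{9} => REVISION
Constraint 3 (U != W) on D(U)={9} D(W)={3}: no change => not a revision
Constraint 4 (U < W) on D(U)={9} D(W)={3}: U {9}->{}; W {3}->{} => REVISION
Total revisions = 3

Answer: 3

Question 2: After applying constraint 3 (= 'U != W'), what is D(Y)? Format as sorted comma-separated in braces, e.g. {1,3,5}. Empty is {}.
Constraint 1 (Y < U) on D(Y)={2,6,9} D(U)={2,7,9}: Y {2,6,9}->{2,6}; U {2,7,9}->{7,9}
Constraint 2 (Y + W = U) on D(Y)={2,6} D(W)={3,6,8,9} D(U)={7,9}: Y {2,6}->{6}; W {3,6,8,9}->{3}; U {7,9}->{9}
Constraint 3 (U != W) on D(U)={9} D(W)={3}: no change
So after constraint 3: D(Y) = {6}

Answer: {6}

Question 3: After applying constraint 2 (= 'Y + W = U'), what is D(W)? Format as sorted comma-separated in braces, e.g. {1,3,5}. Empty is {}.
Constraint 1 (Y < U) on D(Y)={2,6,9} D(U)={2,7,9}: Y {2,6,9}->{2,6}; U {2,7,9}->{7,9}
Constraint 2 (Y + W = U) on D(Y)={2,6} D(W)={3,6,8,9} D(U)={7,9}: Y {2,6}->{6}; W {3,6,8,9}->{3}; U {7,9}->{9}
So after constraint 2: D(W) = {3}

Answer: {3}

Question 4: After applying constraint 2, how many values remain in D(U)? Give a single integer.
Constraint 1 (Y < U) on D(Y)={2,6,9} D(U)={2,7,9}: Y {2,6,9}->{2,6}; U {2,7,9}->{7,9}
Constraint 2 (Y + W = U) on D(Y)={2,6} D(W)={3,6,8,9} D(U)={7,9}: Y {2,6}->{6}; W {3,6,8,9}->{3}; U {7,9}->{9}
So after constraint 2: D(U)={9}, size = 1

Answer: 1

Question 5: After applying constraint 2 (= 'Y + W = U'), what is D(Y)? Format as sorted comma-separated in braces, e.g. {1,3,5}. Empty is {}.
Answer: {6}

Derivation:
Constraint 1 (Y < U) on D(Y)={2,6,9} D(U)={2,7,9}: Y {2,6,9}->{2,6}; U {2,7,9}->{7,9}
Constraint 2 (Y + W = U) on D(Y)={2,6} D(W)={3,6,8,9} D(U)={7,9}: Y {2,6}->{6}; W {3,6,8,9}->{3}; U {7,9}->{9}
So after constraint 2: D(Y) = {6}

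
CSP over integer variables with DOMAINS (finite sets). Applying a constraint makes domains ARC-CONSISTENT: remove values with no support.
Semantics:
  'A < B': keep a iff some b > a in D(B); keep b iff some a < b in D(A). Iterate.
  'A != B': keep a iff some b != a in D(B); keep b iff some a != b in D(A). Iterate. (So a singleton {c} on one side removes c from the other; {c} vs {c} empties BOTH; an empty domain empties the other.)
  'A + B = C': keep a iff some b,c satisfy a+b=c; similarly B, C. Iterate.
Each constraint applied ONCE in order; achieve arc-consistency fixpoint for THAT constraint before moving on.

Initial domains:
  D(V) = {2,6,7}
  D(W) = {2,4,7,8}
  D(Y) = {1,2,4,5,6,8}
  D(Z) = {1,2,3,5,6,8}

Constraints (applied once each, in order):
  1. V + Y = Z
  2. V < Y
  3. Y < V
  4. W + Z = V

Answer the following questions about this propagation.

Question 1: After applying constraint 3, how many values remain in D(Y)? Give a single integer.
Constraint 1 (V + Y = Z) on D(V)={2,6,7} D(Y)={1,2,4,5,6,8} D(Z)={1,2,3,5,6,8}: Y {1,2,4,5,6,8}->{1,2,4,6}; Z {1,2,3,5,6,8}->{3,6,8}
Constraint 2 (V < Y) on D(V)={2,6,7} D(Y)={1,2,4,6}: V {2,6,7}->{2}; Y {1,2,4,6}->{4,6}
Constraint 3 (Y < V) on D(Y)={4,6} D(V)={2}: Y {4,6}->{}; V {2}->{}
So after constraint 3: D(Y)={}, size = 0

Answer: 0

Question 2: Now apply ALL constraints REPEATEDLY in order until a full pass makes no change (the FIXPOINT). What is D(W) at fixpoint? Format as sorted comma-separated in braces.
pass 0 (initial): D(W)={2,4,7,8}
pass 1: V {2,6,7}->{}; W {2,4,7,8}->{}; Y {1,2,4,5,6,8}->{}; Z {1,2,3,5,6,8}->{}
pass 2: no change
Fixpoint after 2 passes: D(W) = {}

Answer: {}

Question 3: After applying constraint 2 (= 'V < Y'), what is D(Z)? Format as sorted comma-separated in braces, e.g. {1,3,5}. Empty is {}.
Answer: {3,6,8}

Derivation:
Constraint 1 (V + Y = Z) on D(V)={2,6,7} D(Y)={1,2,4,5,6,8} D(Z)={1,2,3,5,6,8}: Y {1,2,4,5,6,8}->{1,2,4,6}; Z {1,2,3,5,6,8}->{3,6,8}
Constraint 2 (V < Y) on D(V)={2,6,7} D(Y)={1,2,4,6}: V {2,6,7}->{2}; Y {1,2,4,6}->{4,6}
So after constraint 2: D(Z) = {3,6,8}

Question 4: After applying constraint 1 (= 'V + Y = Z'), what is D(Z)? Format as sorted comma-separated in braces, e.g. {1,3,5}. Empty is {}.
Constraint 1 (V + Y = Z) on D(V)={2,6,7} D(Y)={1,2,4,5,6,8} D(Z)={1,2,3,5,6,8}: Y {1,2,4,5,6,8}->{1,2,4,6}; Z {1,2,3,5,6,8}->{3,6,8}
So after constraint 1: D(Z) = {3,6,8}

Answer: {3,6,8}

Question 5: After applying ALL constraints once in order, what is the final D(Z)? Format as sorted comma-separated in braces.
Constraint 1 (V + Y = Z) on D(V)={2,6,7} D(Y)={1,2,4,5,6,8} D(Z)={1,2,3,5,6,8}: Y {1,2,4,5,6,8}->{1,2,4,6}; Z {1,2,3,5,6,8}->{3,6,8}
Constraint 2 (V < Y) on D(V)={2,6,7} D(Y)={1,2,4,6}: V {2,6,7}->{2}; Y {1,2,4,6}->{4,6}
Constraint 3 (Y < V) on D(Y)={4,6} D(V)={2}: Y {4,6}->{}; V {2}->{}
Constraint 4 (W + Z = V) on D(W)={2,4,7,8} D(Z)={3,6,8} D(V)={}: W {2,4,7,8}->{}; Z {3,6,8}->{}
So after all 4 constraints: D(Z) = {}

Answer: {}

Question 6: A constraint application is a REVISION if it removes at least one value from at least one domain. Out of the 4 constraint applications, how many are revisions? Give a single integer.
Answer: 4

Derivation:
Constraint 1 (V + Y = Z) on D(V)={2,6,7} D(Y)={1,2,4,5,6,8} D(Z)={1,2,3,5,6,8}: Y {1,2,4,5,6,8}->{1,2,4,6}; Z {1,2,3,5,6,8}->{3,6,8} => REVISION
Constraint 2 (V < Y) on D(V)={2,6,7} D(Y)={1,2,4,6}: V {2,6,7}->{2}; Y {1,2,4,6}->{4,6} => REVISION
Constraint 3 (Y < V) on D(Y)={4,6} D(V)={2}: Y {4,6}->{}; V {2}->{} => REVISION
Constraint 4 (W + Z = V) on D(W)={2,4,7,8} D(Z)={3,6,8} D(V)={}: W {2,4,7,8}->{}; Z {3,6,8}->{} => REVISION
Total revisions = 4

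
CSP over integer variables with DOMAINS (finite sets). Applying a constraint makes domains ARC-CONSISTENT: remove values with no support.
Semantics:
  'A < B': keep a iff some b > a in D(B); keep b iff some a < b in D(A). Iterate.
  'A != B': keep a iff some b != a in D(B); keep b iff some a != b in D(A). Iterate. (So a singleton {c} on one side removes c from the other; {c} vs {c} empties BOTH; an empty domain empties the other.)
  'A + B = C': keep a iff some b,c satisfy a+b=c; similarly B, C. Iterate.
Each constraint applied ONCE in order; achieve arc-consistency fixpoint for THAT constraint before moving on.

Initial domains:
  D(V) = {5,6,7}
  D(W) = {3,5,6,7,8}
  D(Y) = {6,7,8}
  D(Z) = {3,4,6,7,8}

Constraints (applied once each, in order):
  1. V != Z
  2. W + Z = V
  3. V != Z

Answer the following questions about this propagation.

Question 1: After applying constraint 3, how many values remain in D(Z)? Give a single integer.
Constraint 1 (V != Z) on D(V)={5,6,7} D(Z)={3,4,6,7,8}: no change
Constraint 2 (W + Z = V) on D(W)={3,5,6,7,8} D(Z)={3,4,6,7,8} D(V)={5,6,7}: W {3,5,6,7,8}->{3}; Z {3,4,6,7,8}->{3,4}; V {5,6,7}->{6,7}
Constraint 3 (V != Z) on D(V)={6,7} D(Z)={3,4}: no change
So after constraint 3: D(Z)={3,4}, size = 2

Answer: 2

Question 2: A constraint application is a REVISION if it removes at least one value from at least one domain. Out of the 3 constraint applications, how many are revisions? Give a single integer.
Answer: 1

Derivation:
Constraint 1 (V != Z) on D(V)={5,6,7} D(Z)={3,4,6,7,8}: no change => not a revision
Constraint 2 (W + Z = V) on D(W)={3,5,6,7,8} D(Z)={3,4,6,7,8} D(V)={5,6,7}: W {3,5,6,7,8}->{3}; Z {3,4,6,7,8}->{3,4}; V {5,6,7}->{6,7} => REVISION
Constraint 3 (V != Z) on D(V)={6,7} D(Z)={3,4}: no change => not a revision
Total revisions = 1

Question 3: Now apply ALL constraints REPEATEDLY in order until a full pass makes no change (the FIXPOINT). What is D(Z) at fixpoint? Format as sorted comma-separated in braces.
Answer: {3,4}

Derivation:
pass 0 (initial): D(Z)={3,4,6,7,8}
pass 1: V {5,6,7}->{6,7}; W {3,5,6,7,8}->{3}; Z {3,4,6,7,8}->{3,4}
pass 2: no change
Fixpoint after 2 passes: D(Z) = {3,4}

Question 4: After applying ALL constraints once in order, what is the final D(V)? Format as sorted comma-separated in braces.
Answer: {6,7}

Derivation:
Constraint 1 (V != Z) on D(V)={5,6,7} D(Z)={3,4,6,7,8}: no change
Constraint 2 (W + Z = V) on D(W)={3,5,6,7,8} D(Z)={3,4,6,7,8} D(V)={5,6,7}: W {3,5,6,7,8}->{3}; Z {3,4,6,7,8}->{3,4}; V {5,6,7}->{6,7}
Constraint 3 (V != Z) on D(V)={6,7} D(Z)={3,4}: no change
So after all 3 constraints: D(V) = {6,7}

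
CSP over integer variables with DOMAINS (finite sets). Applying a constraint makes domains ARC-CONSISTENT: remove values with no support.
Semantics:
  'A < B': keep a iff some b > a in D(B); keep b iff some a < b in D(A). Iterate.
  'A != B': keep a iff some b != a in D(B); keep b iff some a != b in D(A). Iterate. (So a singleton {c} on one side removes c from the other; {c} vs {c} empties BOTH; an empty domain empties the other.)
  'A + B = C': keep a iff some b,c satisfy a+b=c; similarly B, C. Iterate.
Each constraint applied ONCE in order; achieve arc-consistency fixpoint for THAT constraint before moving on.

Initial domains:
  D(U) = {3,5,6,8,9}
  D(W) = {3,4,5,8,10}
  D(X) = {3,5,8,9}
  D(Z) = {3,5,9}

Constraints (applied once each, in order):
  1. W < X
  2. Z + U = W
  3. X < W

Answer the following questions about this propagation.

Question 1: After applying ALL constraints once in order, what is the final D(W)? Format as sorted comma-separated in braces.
Answer: {8}

Derivation:
Constraint 1 (W < X) on D(W)={3,4,5,8,10} D(X)={3,5,8,9}: W {3,4,5,8,10}->{3,4,5,8}; X {3,5,8,9}->{5,8,9}
Constraint 2 (Z + U = W) on D(Z)={3,5,9} D(U)={3,5,6,8,9} D(W)={3,4,5,8}: Z {3,5,9}->{3,5}; U {3,5,6,8,9}->{3,5}; W {3,4,5,8}->{8}
Constraint 3 (X < W) on D(X)={5,8,9} D(W)={8}: X {5,8,9}->{5}
So after all 3 constraints: D(W) = {8}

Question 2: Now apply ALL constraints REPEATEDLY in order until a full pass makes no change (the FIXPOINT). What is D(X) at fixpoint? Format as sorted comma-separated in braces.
pass 0 (initial): D(X)={3,5,8,9}
pass 1: U {3,5,6,8,9}->{3,5}; W {3,4,5,8,10}->{8}; X {3,5,8,9}->{5}; Z {3,5,9}->{3,5}
pass 2: U {3,5}->{}; W {8}->{}; X {5}->{}; Z {3,5}->{}
pass 3: no change
Fixpoint after 3 passes: D(X) = {}

Answer: {}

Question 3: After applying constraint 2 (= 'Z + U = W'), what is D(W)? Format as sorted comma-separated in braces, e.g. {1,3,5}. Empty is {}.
Answer: {8}

Derivation:
Constraint 1 (W < X) on D(W)={3,4,5,8,10} D(X)={3,5,8,9}: W {3,4,5,8,10}->{3,4,5,8}; X {3,5,8,9}->{5,8,9}
Constraint 2 (Z + U = W) on D(Z)={3,5,9} D(U)={3,5,6,8,9} D(W)={3,4,5,8}: Z {3,5,9}->{3,5}; U {3,5,6,8,9}->{3,5}; W {3,4,5,8}->{8}
So after constraint 2: D(W) = {8}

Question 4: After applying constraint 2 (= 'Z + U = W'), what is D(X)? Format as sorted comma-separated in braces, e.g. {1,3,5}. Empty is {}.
Answer: {5,8,9}

Derivation:
Constraint 1 (W < X) on D(W)={3,4,5,8,10} D(X)={3,5,8,9}: W {3,4,5,8,10}->{3,4,5,8}; X {3,5,8,9}->{5,8,9}
Constraint 2 (Z + U = W) on D(Z)={3,5,9} D(U)={3,5,6,8,9} D(W)={3,4,5,8}: Z {3,5,9}->{3,5}; U {3,5,6,8,9}->{3,5}; W {3,4,5,8}->{8}
So after constraint 2: D(X) = {5,8,9}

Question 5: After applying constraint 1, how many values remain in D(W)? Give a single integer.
Constraint 1 (W < X) on D(W)={3,4,5,8,10} D(X)={3,5,8,9}: W {3,4,5,8,10}->{3,4,5,8}; X {3,5,8,9}->{5,8,9}
So after constraint 1: D(W)={3,4,5,8}, size = 4

Answer: 4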